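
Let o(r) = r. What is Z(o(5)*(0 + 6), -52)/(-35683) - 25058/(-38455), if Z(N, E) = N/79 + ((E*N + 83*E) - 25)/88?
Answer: 366701102869/561144896840 ≈ 0.65349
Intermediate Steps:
Z(N, E) = -25/88 + N/79 + 83*E/88 + E*N/88 (Z(N, E) = N*(1/79) + ((83*E + E*N) - 25)*(1/88) = N/79 + (-25 + 83*E + E*N)*(1/88) = N/79 + (-25/88 + 83*E/88 + E*N/88) = -25/88 + N/79 + 83*E/88 + E*N/88)
Z(o(5)*(0 + 6), -52)/(-35683) - 25058/(-38455) = (-25/88 + (5*(0 + 6))/79 + (83/88)*(-52) + (1/88)*(-52)*(5*(0 + 6)))/(-35683) - 25058/(-38455) = (-25/88 + (5*6)/79 - 1079/22 + (1/88)*(-52)*(5*6))*(-1/35683) - 25058*(-1/38455) = (-25/88 + (1/79)*30 - 1079/22 + (1/88)*(-52)*30)*(-1/35683) + 25058/38455 = (-25/88 + 30/79 - 1079/22 - 195/11)*(-1/35683) + 25058/38455 = -463539/6952*(-1/35683) + 25058/38455 = 27267/14592248 + 25058/38455 = 366701102869/561144896840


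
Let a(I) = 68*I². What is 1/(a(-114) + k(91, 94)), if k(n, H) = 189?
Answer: 1/883917 ≈ 1.1313e-6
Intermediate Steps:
1/(a(-114) + k(91, 94)) = 1/(68*(-114)² + 189) = 1/(68*12996 + 189) = 1/(883728 + 189) = 1/883917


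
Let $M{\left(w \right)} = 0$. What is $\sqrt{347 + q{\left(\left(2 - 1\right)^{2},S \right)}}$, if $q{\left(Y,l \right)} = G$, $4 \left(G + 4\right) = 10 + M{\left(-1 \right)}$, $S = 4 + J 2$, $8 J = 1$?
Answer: $\frac{\sqrt{1382}}{2} \approx 18.588$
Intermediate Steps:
$J = \frac{1}{8}$ ($J = \frac{1}{8} \cdot 1 = \frac{1}{8} \approx 0.125$)
$S = \frac{17}{4}$ ($S = 4 + \frac{1}{8} \cdot 2 = 4 + \frac{1}{4} = \frac{17}{4} \approx 4.25$)
$G = - \frac{3}{2}$ ($G = -4 + \frac{10 + 0}{4} = -4 + \frac{1}{4} \cdot 10 = -4 + \frac{5}{2} = - \frac{3}{2} \approx -1.5$)
$q{\left(Y,l \right)} = - \frac{3}{2}$
$\sqrt{347 + q{\left(\left(2 - 1\right)^{2},S \right)}} = \sqrt{347 - \frac{3}{2}} = \sqrt{\frac{691}{2}} = \frac{\sqrt{1382}}{2}$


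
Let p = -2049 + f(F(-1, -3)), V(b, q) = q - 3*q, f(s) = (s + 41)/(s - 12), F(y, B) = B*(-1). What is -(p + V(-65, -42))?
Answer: 17729/9 ≈ 1969.9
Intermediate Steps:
F(y, B) = -B
f(s) = (41 + s)/(-12 + s)
V(b, q) = -2*q
p = -18485/9 (p = -2049 + (41 - 1*(-3))/(-12 - 1*(-3)) = -2049 + (41 + 3)/(-12 + 3) = -2049 + 44/(-9) = -2049 - 1/9*44 = -2049 - 44/9 = -18485/9 ≈ -2053.9)
-(p + V(-65, -42)) = -(-18485/9 - 2*(-42)) = -(-18485/9 + 84) = -1*(-17729/9) = 17729/9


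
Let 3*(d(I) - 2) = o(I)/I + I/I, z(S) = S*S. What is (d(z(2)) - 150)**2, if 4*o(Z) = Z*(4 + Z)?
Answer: 21609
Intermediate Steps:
o(Z) = Z*(4 + Z)/4 (o(Z) = (Z*(4 + Z))/4 = Z*(4 + Z)/4)
z(S) = S**2
d(I) = 8/3 + I/12 (d(I) = 2 + ((I*(4 + I)/4)/I + I/I)/3 = 2 + ((1 + I/4) + 1)/3 = 2 + (2 + I/4)/3 = 2 + (2/3 + I/12) = 8/3 + I/12)
(d(z(2)) - 150)**2 = ((8/3 + (1/12)*2**2) - 150)**2 = ((8/3 + (1/12)*4) - 150)**2 = ((8/3 + 1/3) - 150)**2 = (3 - 150)**2 = (-147)**2 = 21609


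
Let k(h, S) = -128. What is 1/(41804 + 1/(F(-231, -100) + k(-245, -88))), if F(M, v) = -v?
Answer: 28/1170511 ≈ 2.3921e-5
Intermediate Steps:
1/(41804 + 1/(F(-231, -100) + k(-245, -88))) = 1/(41804 + 1/(-1*(-100) - 128)) = 1/(41804 + 1/(100 - 128)) = 1/(41804 + 1/(-28)) = 1/(41804 - 1/28) = 1/(1170511/28) = 28/1170511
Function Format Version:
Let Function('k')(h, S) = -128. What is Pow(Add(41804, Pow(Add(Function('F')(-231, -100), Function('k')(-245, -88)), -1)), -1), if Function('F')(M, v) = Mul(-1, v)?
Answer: Rational(28, 1170511) ≈ 2.3921e-5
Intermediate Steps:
Pow(Add(41804, Pow(Add(Function('F')(-231, -100), Function('k')(-245, -88)), -1)), -1) = Pow(Add(41804, Pow(Add(Mul(-1, -100), -128), -1)), -1) = Pow(Add(41804, Pow(Add(100, -128), -1)), -1) = Pow(Add(41804, Pow(-28, -1)), -1) = Pow(Add(41804, Rational(-1, 28)), -1) = Pow(Rational(1170511, 28), -1) = Rational(28, 1170511)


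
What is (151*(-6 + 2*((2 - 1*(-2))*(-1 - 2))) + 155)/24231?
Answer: -4375/24231 ≈ -0.18055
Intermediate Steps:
(151*(-6 + 2*((2 - 1*(-2))*(-1 - 2))) + 155)/24231 = (151*(-6 + 2*((2 + 2)*(-3))) + 155)*(1/24231) = (151*(-6 + 2*(4*(-3))) + 155)*(1/24231) = (151*(-6 + 2*(-12)) + 155)*(1/24231) = (151*(-6 - 24) + 155)*(1/24231) = (151*(-30) + 155)*(1/24231) = (-4530 + 155)*(1/24231) = -4375*1/24231 = -4375/24231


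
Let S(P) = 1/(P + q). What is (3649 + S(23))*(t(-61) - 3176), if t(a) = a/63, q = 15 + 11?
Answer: -35787041498/3087 ≈ -1.1593e+7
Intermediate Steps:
q = 26
S(P) = 1/(26 + P) (S(P) = 1/(P + 26) = 1/(26 + P))
t(a) = a/63 (t(a) = a*(1/63) = a/63)
(3649 + S(23))*(t(-61) - 3176) = (3649 + 1/(26 + 23))*((1/63)*(-61) - 3176) = (3649 + 1/49)*(-61/63 - 3176) = (3649 + 1/49)*(-200149/63) = (178802/49)*(-200149/63) = -35787041498/3087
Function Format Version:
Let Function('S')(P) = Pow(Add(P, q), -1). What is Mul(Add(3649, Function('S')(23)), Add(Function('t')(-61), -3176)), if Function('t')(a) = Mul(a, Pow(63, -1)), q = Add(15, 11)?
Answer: Rational(-35787041498, 3087) ≈ -1.1593e+7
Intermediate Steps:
q = 26
Function('S')(P) = Pow(Add(26, P), -1) (Function('S')(P) = Pow(Add(P, 26), -1) = Pow(Add(26, P), -1))
Function('t')(a) = Mul(Rational(1, 63), a) (Function('t')(a) = Mul(a, Rational(1, 63)) = Mul(Rational(1, 63), a))
Mul(Add(3649, Function('S')(23)), Add(Function('t')(-61), -3176)) = Mul(Add(3649, Pow(Add(26, 23), -1)), Add(Mul(Rational(1, 63), -61), -3176)) = Mul(Add(3649, Pow(49, -1)), Add(Rational(-61, 63), -3176)) = Mul(Add(3649, Rational(1, 49)), Rational(-200149, 63)) = Mul(Rational(178802, 49), Rational(-200149, 63)) = Rational(-35787041498, 3087)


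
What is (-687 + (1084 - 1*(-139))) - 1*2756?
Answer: -2220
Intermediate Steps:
(-687 + (1084 - 1*(-139))) - 1*2756 = (-687 + (1084 + 139)) - 2756 = (-687 + 1223) - 2756 = 536 - 2756 = -2220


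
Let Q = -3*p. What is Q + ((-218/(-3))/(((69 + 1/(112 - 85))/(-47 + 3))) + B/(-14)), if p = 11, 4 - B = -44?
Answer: -134952/1631 ≈ -82.742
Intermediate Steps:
B = 48 (B = 4 - 1*(-44) = 4 + 44 = 48)
Q = -33 (Q = -3*11 = -33)
Q + ((-218/(-3))/(((69 + 1/(112 - 85))/(-47 + 3))) + B/(-14)) = -33 + ((-218/(-3))/(((69 + 1/(112 - 85))/(-47 + 3))) + 48/(-14)) = -33 + ((-218*(-⅓))/(((69 + 1/27)/(-44))) + 48*(-1/14)) = -33 + (218/(3*(((69 + 1/27)*(-1/44)))) - 24/7) = -33 + (218/(3*(((1864/27)*(-1/44)))) - 24/7) = -33 + (218/(3*(-466/297)) - 24/7) = -33 + ((218/3)*(-297/466) - 24/7) = -33 + (-10791/233 - 24/7) = -33 - 81129/1631 = -134952/1631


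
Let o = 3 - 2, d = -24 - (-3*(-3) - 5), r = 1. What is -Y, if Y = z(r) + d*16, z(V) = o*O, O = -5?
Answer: 453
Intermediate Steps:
d = -28 (d = -24 - (9 - 5) = -24 - 1*4 = -24 - 4 = -28)
o = 1
z(V) = -5 (z(V) = 1*(-5) = -5)
Y = -453 (Y = -5 - 28*16 = -5 - 448 = -453)
-Y = -1*(-453) = 453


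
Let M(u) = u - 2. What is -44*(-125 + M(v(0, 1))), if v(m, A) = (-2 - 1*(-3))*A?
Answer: 5544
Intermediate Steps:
v(m, A) = A (v(m, A) = (-2 + 3)*A = 1*A = A)
M(u) = -2 + u
-44*(-125 + M(v(0, 1))) = -44*(-125 + (-2 + 1)) = -44*(-125 - 1) = -44*(-126) = 5544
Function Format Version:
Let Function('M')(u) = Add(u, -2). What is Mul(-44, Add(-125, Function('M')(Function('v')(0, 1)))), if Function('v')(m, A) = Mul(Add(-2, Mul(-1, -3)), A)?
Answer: 5544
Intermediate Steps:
Function('v')(m, A) = A (Function('v')(m, A) = Mul(Add(-2, 3), A) = Mul(1, A) = A)
Function('M')(u) = Add(-2, u)
Mul(-44, Add(-125, Function('M')(Function('v')(0, 1)))) = Mul(-44, Add(-125, Add(-2, 1))) = Mul(-44, Add(-125, -1)) = Mul(-44, -126) = 5544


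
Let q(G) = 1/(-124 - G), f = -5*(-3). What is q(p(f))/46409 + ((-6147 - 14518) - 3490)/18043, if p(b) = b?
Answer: -155820323948/116392704593 ≈ -1.3387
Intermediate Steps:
f = 15
q(p(f))/46409 + ((-6147 - 14518) - 3490)/18043 = -1/(124 + 15)/46409 + ((-6147 - 14518) - 3490)/18043 = -1/139*(1/46409) + (-20665 - 3490)*(1/18043) = -1*1/139*(1/46409) - 24155*1/18043 = -1/139*1/46409 - 24155/18043 = -1/6450851 - 24155/18043 = -155820323948/116392704593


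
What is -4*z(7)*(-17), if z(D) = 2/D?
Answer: 136/7 ≈ 19.429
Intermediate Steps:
-4*z(7)*(-17) = -8/7*(-17) = 136/7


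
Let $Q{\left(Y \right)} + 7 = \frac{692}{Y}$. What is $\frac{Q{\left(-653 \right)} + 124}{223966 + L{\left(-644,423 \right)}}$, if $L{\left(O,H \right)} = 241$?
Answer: $\frac{75709}{146407171} \approx 0.00051711$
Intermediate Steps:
$Q{\left(Y \right)} = -7 + \frac{692}{Y}$
$\frac{Q{\left(-653 \right)} + 124}{223966 + L{\left(-644,423 \right)}} = \frac{\left(-7 + \frac{692}{-653}\right) + 124}{223966 + 241} = \frac{\left(-7 + 692 \left(- \frac{1}{653}\right)\right) + 124}{224207} = \left(\left(-7 - \frac{692}{653}\right) + 124\right) \frac{1}{224207} = \left(- \frac{5263}{653} + 124\right) \frac{1}{224207} = \frac{75709}{653} \cdot \frac{1}{224207} = \frac{75709}{146407171}$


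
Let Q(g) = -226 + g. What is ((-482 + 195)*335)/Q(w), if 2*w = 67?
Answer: 5494/11 ≈ 499.45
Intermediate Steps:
w = 67/2 (w = (1/2)*67 = 67/2 ≈ 33.500)
((-482 + 195)*335)/Q(w) = ((-482 + 195)*335)/(-226 + 67/2) = (-287*335)/(-385/2) = -96145*(-2/385) = 5494/11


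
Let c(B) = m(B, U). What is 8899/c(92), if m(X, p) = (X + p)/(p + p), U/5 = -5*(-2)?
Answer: 444950/71 ≈ 6266.9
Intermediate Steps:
U = 50 (U = 5*(-5*(-2)) = 5*(-1*(-10)) = 5*10 = 50)
m(X, p) = (X + p)/(2*p) (m(X, p) = (X + p)/((2*p)) = (X + p)*(1/(2*p)) = (X + p)/(2*p))
c(B) = ½ + B/100 (c(B) = (½)*(B + 50)/50 = (½)*(1/50)*(50 + B) = ½ + B/100)
8899/c(92) = 8899/(½ + (1/100)*92) = 8899/(½ + 23/25) = 8899/(71/50) = 8899*(50/71) = 444950/71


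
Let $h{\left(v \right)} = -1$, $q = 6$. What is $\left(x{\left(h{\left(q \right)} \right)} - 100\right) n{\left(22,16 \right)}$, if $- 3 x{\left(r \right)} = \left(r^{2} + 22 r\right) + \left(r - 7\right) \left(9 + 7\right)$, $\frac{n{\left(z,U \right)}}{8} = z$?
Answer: $- \frac{26576}{3} \approx -8858.7$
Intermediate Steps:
$n{\left(z,U \right)} = 8 z$
$x{\left(r \right)} = \frac{112}{3} - \frac{38 r}{3} - \frac{r^{2}}{3}$ ($x{\left(r \right)} = - \frac{\left(r^{2} + 22 r\right) + \left(r - 7\right) \left(9 + 7\right)}{3} = - \frac{\left(r^{2} + 22 r\right) + \left(-7 + r\right) 16}{3} = - \frac{\left(r^{2} + 22 r\right) + \left(-112 + 16 r\right)}{3} = - \frac{-112 + r^{2} + 38 r}{3} = \frac{112}{3} - \frac{38 r}{3} - \frac{r^{2}}{3}$)
$\left(x{\left(h{\left(q \right)} \right)} - 100\right) n{\left(22,16 \right)} = \left(\left(\frac{112}{3} - - \frac{38}{3} - \frac{\left(-1\right)^{2}}{3}\right) - 100\right) 8 \cdot 22 = \left(\left(\frac{112}{3} + \frac{38}{3} - \frac{1}{3}\right) - 100\right) 176 = \left(\frac{149}{3} - 100\right) 176 = \left(- \frac{151}{3}\right) 176 = - \frac{26576}{3}$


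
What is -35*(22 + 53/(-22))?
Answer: -15085/22 ≈ -685.68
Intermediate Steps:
-35*(22 + 53/(-22)) = -35*(22 + 53*(-1/22)) = -35*(22 - 53/22) = -35*431/22 = -15085/22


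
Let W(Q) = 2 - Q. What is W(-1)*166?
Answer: 498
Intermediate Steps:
W(-1)*166 = (2 - 1*(-1))*166 = (2 + 1)*166 = 3*166 = 498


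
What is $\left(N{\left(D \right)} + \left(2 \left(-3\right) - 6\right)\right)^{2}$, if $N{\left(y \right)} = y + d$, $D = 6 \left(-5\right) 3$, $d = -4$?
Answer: $11236$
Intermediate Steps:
$D = -90$ ($D = \left(-30\right) 3 = -90$)
$N{\left(y \right)} = -4 + y$ ($N{\left(y \right)} = y - 4 = -4 + y$)
$\left(N{\left(D \right)} + \left(2 \left(-3\right) - 6\right)\right)^{2} = \left(\left(-4 - 90\right) + \left(2 \left(-3\right) - 6\right)\right)^{2} = \left(-94 - 12\right)^{2} = \left(-106\right)^{2} = 11236$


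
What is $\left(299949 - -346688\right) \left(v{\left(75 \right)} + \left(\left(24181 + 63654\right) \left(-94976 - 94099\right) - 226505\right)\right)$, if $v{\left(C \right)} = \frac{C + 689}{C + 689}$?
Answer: $-10739107477089173$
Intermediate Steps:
$v{\left(C \right)} = 1$ ($v{\left(C \right)} = \frac{689 + C}{689 + C} = 1$)
$\left(299949 - -346688\right) \left(v{\left(75 \right)} + \left(\left(24181 + 63654\right) \left(-94976 - 94099\right) - 226505\right)\right) = \left(299949 - -346688\right) \left(1 + \left(\left(24181 + 63654\right) \left(-94976 - 94099\right) - 226505\right)\right) = \left(299949 + 346688\right) \left(1 + \left(87835 \left(-189075\right) - 226505\right)\right) = 646637 \left(1 - 16607629130\right) = 646637 \left(-16607629129\right) = -10739107477089173$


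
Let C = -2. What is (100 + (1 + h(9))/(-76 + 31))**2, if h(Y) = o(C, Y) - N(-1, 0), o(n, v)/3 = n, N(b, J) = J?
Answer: 811801/81 ≈ 10022.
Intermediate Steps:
o(n, v) = 3*n
h(Y) = -6 (h(Y) = 3*(-2) - 1*0 = -6 + 0 = -6)
(100 + (1 + h(9))/(-76 + 31))**2 = (100 + (1 - 6)/(-76 + 31))**2 = (100 - 5/(-45))**2 = (100 - 5*(-1/45))**2 = (100 + 1/9)**2 = (901/9)**2 = 811801/81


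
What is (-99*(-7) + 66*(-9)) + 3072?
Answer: 3171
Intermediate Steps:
(-99*(-7) + 66*(-9)) + 3072 = (693 - 594) + 3072 = 99 + 3072 = 3171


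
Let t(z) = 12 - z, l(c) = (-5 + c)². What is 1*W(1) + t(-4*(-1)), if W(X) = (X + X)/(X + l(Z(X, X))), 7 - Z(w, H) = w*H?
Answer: 9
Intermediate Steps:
Z(w, H) = 7 - H*w (Z(w, H) = 7 - w*H = 7 - H*w)
W(X) = 2*X/(X + (2 - X²)²) (W(X) = (X + X)/(X + (-5 + (7 - X*X))²) = (2*X)/(X + (-5 + (7 - X²))²) = (2*X)/(X + (2 - X²)²) = 2*X/(X + (2 - X²)²))
1*W(1) + t(-4*(-1)) = 1*(2*1/(1 + (-2 + 1²)²)) + (12 - (-4)*(-1)) = 1*(2*1/(1 + (-2 + 1)²)) + (12 - 1*4) = 1*(2*1/(1 + (-1)²)) + (12 - 4) = 1*(2*1/(1 + 1)) + 8 = 1*(2*1/2) + 8 = 1*(2*1*(½)) + 8 = 1*1 + 8 = 1 + 8 = 9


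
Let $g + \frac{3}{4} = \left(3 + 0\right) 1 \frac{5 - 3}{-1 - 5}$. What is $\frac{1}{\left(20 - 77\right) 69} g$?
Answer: $\frac{7}{15732} \approx 0.00044495$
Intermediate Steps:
$g = - \frac{7}{4}$ ($g = - \frac{3}{4} + \left(3 + 0\right) 1 \frac{5 - 3}{-1 - 5} = - \frac{3}{4} + 3 \cdot 1 \frac{2}{-6} = - \frac{3}{4} + 3 \cdot 2 \left(- \frac{1}{6}\right) = - \frac{3}{4} + 3 \left(- \frac{1}{3}\right) = - \frac{3}{4} - 1 = - \frac{7}{4} \approx -1.75$)
$\frac{1}{\left(20 - 77\right) 69} g = \frac{1}{\left(20 - 77\right) 69} \left(- \frac{7}{4}\right) = \frac{1}{-57} \cdot \frac{1}{69} \left(- \frac{7}{4}\right) = \left(- \frac{1}{57}\right) \frac{1}{69} \left(- \frac{7}{4}\right) = \left(- \frac{1}{3933}\right) \left(- \frac{7}{4}\right) = \frac{7}{15732}$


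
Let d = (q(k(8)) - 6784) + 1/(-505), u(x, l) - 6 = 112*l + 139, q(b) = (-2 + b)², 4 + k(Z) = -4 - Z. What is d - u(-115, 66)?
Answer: -7068486/505 ≈ -13997.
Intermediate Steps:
k(Z) = -8 - Z (k(Z) = -4 + (-4 - Z) = -8 - Z)
u(x, l) = 145 + 112*l (u(x, l) = 6 + (112*l + 139) = 6 + (139 + 112*l) = 145 + 112*l)
d = -3262301/505 (d = ((-2 + (-8 - 1*8))² - 6784) + 1/(-505) = ((-2 + (-8 - 8))² - 6784) - 1/505 = ((-2 - 16)² - 6784) - 1/505 = ((-18)² - 6784) - 1/505 = (324 - 6784) - 1/505 = -6460 - 1/505 = -3262301/505 ≈ -6460.0)
d - u(-115, 66) = -3262301/505 - (145 + 112*66) = -3262301/505 - (145 + 7392) = -3262301/505 - 1*7537 = -3262301/505 - 7537 = -7068486/505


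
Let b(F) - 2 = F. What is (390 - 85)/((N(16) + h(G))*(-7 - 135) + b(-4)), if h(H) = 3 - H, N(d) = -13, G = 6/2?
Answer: 305/1844 ≈ 0.16540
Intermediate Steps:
b(F) = 2 + F
G = 3 (G = 6*(1/2) = 3)
(390 - 85)/((N(16) + h(G))*(-7 - 135) + b(-4)) = (390 - 85)/((-13 + (3 - 1*3))*(-7 - 135) + (2 - 4)) = 305/((-13 + (3 - 3))*(-142) - 2) = 305/((-13 + 0)*(-142) - 2) = 305/(-13*(-142) - 2) = 305/(1846 - 2) = 305/1844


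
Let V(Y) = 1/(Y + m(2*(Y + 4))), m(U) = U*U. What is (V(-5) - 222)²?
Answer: 49729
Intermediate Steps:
m(U) = U²
V(Y) = 1/(Y + (8 + 2*Y)²) (V(Y) = 1/(Y + (2*(Y + 4))²) = 1/(Y + (2*(4 + Y))²) = 1/(Y + (8 + 2*Y)²))
(V(-5) - 222)² = (1/(-5 + 4*(4 - 5)²) - 222)² = (1/(-5 + 4*(-1)²) - 222)² = (1/(-5 + 4*1) - 222)² = (1/(-5 + 4) - 222)² = (1/(-1) - 222)² = (-1 - 222)² = (-223)² = 49729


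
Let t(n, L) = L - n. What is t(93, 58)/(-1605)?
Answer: 7/321 ≈ 0.021807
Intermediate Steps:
t(93, 58)/(-1605) = (58 - 1*93)/(-1605) = (58 - 93)*(-1/1605) = -35*(-1/1605) = 7/321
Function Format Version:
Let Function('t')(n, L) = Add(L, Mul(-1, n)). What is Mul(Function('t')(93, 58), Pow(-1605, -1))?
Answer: Rational(7, 321) ≈ 0.021807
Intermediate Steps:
Mul(Function('t')(93, 58), Pow(-1605, -1)) = Mul(Add(58, Mul(-1, 93)), Pow(-1605, -1)) = Mul(Add(58, -93), Rational(-1, 1605)) = Mul(-35, Rational(-1, 1605)) = Rational(7, 321)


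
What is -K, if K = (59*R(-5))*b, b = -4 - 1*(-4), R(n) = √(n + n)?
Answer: 0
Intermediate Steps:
R(n) = √2*√n (R(n) = √(2*n) = √2*√n)
b = 0 (b = -4 + 4 = 0)
K = 0 (K = (59*(√2*√(-5)))*0 = (59*(√2*(I*√5)))*0 = (59*(I*√10))*0 = (59*I*√10)*0 = 0)
-K = -1*0 = 0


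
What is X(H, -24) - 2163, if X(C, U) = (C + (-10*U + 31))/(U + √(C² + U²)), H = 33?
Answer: -782737/363 + 304*√185/363 ≈ -2144.9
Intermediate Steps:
X(C, U) = (31 + C - 10*U)/(U + √(C² + U²)) (X(C, U) = (C + (31 - 10*U))/(U + √(C² + U²)) = (31 + C - 10*U)/(U + √(C² + U²)))
X(H, -24) - 2163 = (31 + 33 - 10*(-24))/(-24 + √(33² + (-24)²)) - 2163 = (31 + 33 + 240)/(-24 + √(1089 + 576)) - 2163 = 304/(-24 + √1665) - 2163 = 304/(-24 + 3*√185) - 2163 = -2163 + 304/(-24 + 3*√185)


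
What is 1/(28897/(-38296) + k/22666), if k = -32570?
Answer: -434008568/951140061 ≈ -0.45630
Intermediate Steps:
1/(28897/(-38296) + k/22666) = 1/(28897/(-38296) - 32570/22666) = 1/(28897*(-1/38296) - 32570*1/22666) = 1/(-28897/38296 - 16285/11333) = 1/(-951140061/434008568) = -434008568/951140061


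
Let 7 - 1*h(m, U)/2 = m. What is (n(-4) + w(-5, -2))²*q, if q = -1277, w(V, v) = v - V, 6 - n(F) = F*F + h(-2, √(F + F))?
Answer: -798125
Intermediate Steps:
h(m, U) = 14 - 2*m
n(F) = -12 - F² (n(F) = 6 - (F*F + (14 - 2*(-2))) = 6 - (F² + (14 + 4)) = 6 - (F² + 18) = 6 - (18 + F²) = 6 + (-18 - F²) = -12 - F²)
(n(-4) + w(-5, -2))²*q = ((-12 - 1*(-4)²) + (-2 - 1*(-5)))²*(-1277) = ((-12 - 1*16) + (-2 + 5))²*(-1277) = ((-12 - 16) + 3)²*(-1277) = (-28 + 3)²*(-1277) = (-25)²*(-1277) = 625*(-1277) = -798125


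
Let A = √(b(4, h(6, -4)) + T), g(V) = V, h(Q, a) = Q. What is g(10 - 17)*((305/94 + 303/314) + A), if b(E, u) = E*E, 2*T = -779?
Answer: -217441/7379 - 21*I*√166/2 ≈ -29.468 - 135.28*I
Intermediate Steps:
T = -779/2 (T = (½)*(-779) = -779/2 ≈ -389.50)
b(E, u) = E²
A = 3*I*√166/2 (A = √(4² - 779/2) = √(16 - 779/2) = √(-747/2) = 3*I*√166/2 ≈ 19.326*I)
g(10 - 17)*((305/94 + 303/314) + A) = (10 - 17)*((305/94 + 303/314) + 3*I*√166/2) = -7*((305*(1/94) + 303*(1/314)) + 3*I*√166/2) = -7*((305/94 + 303/314) + 3*I*√166/2) = -7*(31063/7379 + 3*I*√166/2) = -217441/7379 - 21*I*√166/2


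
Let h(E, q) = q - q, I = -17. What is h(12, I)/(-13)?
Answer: 0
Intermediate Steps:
h(E, q) = 0
h(12, I)/(-13) = 0/(-13) = 0*(-1/13) = 0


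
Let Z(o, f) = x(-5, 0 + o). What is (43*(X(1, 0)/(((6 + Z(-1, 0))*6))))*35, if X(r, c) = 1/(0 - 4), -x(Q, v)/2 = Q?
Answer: -1505/384 ≈ -3.9193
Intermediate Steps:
x(Q, v) = -2*Q
Z(o, f) = 10 (Z(o, f) = -2*(-5) = 10)
X(r, c) = -¼ (X(r, c) = 1/(-4) = -¼)
(43*(X(1, 0)/(((6 + Z(-1, 0))*6))))*35 = (43*(-1/(6*(6 + 10))/4))*35 = (43*(-1/(4*(16*6))))*35 = (43*(-¼/96))*35 = (43*(-¼*1/96))*35 = (43*(-1/384))*35 = -43/384*35 = -1505/384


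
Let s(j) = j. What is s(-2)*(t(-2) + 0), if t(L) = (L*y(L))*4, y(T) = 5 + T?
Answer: 48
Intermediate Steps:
t(L) = 4*L*(5 + L) (t(L) = (L*(5 + L))*4 = 4*L*(5 + L))
s(-2)*(t(-2) + 0) = -2*(4*(-2)*(5 - 2) + 0) = -2*(4*(-2)*3 + 0) = -2*(-24 + 0) = -2*(-24) = 48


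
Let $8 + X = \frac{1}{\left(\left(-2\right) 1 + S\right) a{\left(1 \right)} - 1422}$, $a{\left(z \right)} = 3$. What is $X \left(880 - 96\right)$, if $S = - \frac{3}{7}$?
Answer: $- \frac{62756848}{10005} \approx -6272.5$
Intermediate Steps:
$S = - \frac{3}{7}$ ($S = \left(-3\right) \frac{1}{7} = - \frac{3}{7} \approx -0.42857$)
$X = - \frac{80047}{10005}$ ($X = -8 + \frac{1}{\left(\left(-2\right) 1 - \frac{3}{7}\right) 3 - 1422} = -8 + \frac{1}{\left(-2 - \frac{3}{7}\right) 3 - 1422} = -8 + \frac{1}{\left(- \frac{17}{7}\right) 3 - 1422} = -8 + \frac{1}{- \frac{51}{7} - 1422} = -8 + \frac{1}{- \frac{10005}{7}} = -8 - \frac{7}{10005} = - \frac{80047}{10005} \approx -8.0007$)
$X \left(880 - 96\right) = - \frac{80047 \left(880 - 96\right)}{10005} = \left(- \frac{80047}{10005}\right) 784 = - \frac{62756848}{10005}$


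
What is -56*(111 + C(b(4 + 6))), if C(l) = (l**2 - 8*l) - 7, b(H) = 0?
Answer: -5824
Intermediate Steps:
C(l) = -7 + l**2 - 8*l
-56*(111 + C(b(4 + 6))) = -56*(111 + (-7 + 0**2 - 8*0)) = -56*(111 + (-7 + 0 + 0)) = -56*(111 - 7) = -56*104 = -5824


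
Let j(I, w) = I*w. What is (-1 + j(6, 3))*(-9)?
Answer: -153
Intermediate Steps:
(-1 + j(6, 3))*(-9) = (-1 + 6*3)*(-9) = (-1 + 18)*(-9) = 17*(-9) = -153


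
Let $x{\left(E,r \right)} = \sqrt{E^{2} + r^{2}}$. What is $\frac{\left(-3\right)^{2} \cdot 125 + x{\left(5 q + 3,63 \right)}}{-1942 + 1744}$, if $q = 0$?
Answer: $- \frac{125}{22} - \frac{\sqrt{442}}{66} \approx -6.0004$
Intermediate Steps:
$\frac{\left(-3\right)^{2} \cdot 125 + x{\left(5 q + 3,63 \right)}}{-1942 + 1744} = \frac{\left(-3\right)^{2} \cdot 125 + \sqrt{\left(5 \cdot 0 + 3\right)^{2} + 63^{2}}}{-1942 + 1744} = \frac{9 \cdot 125 + \sqrt{\left(0 + 3\right)^{2} + 3969}}{-198} = \left(1125 + \sqrt{3^{2} + 3969}\right) \left(- \frac{1}{198}\right) = \left(1125 + \sqrt{9 + 3969}\right) \left(- \frac{1}{198}\right) = \left(1125 + \sqrt{3978}\right) \left(- \frac{1}{198}\right) = \left(1125 + 3 \sqrt{442}\right) \left(- \frac{1}{198}\right) = - \frac{125}{22} - \frac{\sqrt{442}}{66}$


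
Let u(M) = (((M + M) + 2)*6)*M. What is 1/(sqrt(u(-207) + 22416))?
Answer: sqrt(133530)/267060 ≈ 0.0013683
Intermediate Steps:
u(M) = M*(12 + 12*M) (u(M) = ((2*M + 2)*6)*M = ((2 + 2*M)*6)*M = (12 + 12*M)*M = M*(12 + 12*M))
1/(sqrt(u(-207) + 22416)) = 1/(sqrt(12*(-207)*(1 - 207) + 22416)) = 1/(sqrt(12*(-207)*(-206) + 22416)) = 1/(sqrt(511704 + 22416)) = 1/(sqrt(534120)) = 1/(2*sqrt(133530)) = sqrt(133530)/267060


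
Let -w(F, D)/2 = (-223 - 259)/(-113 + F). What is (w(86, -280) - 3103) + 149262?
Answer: 3945329/27 ≈ 1.4612e+5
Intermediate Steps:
w(F, D) = 964/(-113 + F) (w(F, D) = -2*(-223 - 259)/(-113 + F) = -(-964)/(-113 + F) = 964/(-113 + F))
(w(86, -280) - 3103) + 149262 = (964/(-113 + 86) - 3103) + 149262 = (964/(-27) - 3103) + 149262 = (964*(-1/27) - 3103) + 149262 = (-964/27 - 3103) + 149262 = -84745/27 + 149262 = 3945329/27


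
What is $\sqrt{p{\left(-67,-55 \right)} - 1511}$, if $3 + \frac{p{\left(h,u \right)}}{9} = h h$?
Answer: $\sqrt{38863} \approx 197.14$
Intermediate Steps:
$p{\left(h,u \right)} = -27 + 9 h^{2}$ ($p{\left(h,u \right)} = -27 + 9 h h = -27 + 9 h^{2}$)
$\sqrt{p{\left(-67,-55 \right)} - 1511} = \sqrt{\left(-27 + 9 \left(-67\right)^{2}\right) - 1511} = \sqrt{\left(-27 + 9 \cdot 4489\right) - 1511} = \sqrt{\left(-27 + 40401\right) - 1511} = \sqrt{40374 - 1511} = \sqrt{38863}$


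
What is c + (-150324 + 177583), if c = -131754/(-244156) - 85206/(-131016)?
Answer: 36333678897361/1332847604 ≈ 27260.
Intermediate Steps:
c = 1586059925/1332847604 (c = -131754*(-1/244156) - 85206*(-1/131016) = 65877/122078 + 14201/21836 = 1586059925/1332847604 ≈ 1.1900)
c + (-150324 + 177583) = 1586059925/1332847604 + (-150324 + 177583) = 1586059925/1332847604 + 27259 = 36333678897361/1332847604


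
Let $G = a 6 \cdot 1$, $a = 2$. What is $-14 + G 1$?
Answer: $-2$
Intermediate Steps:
$G = 12$ ($G = 2 \cdot 6 \cdot 1 = 12 \cdot 1 = 12$)
$-14 + G 1 = -14 + 12 \cdot 1 = -14 + 12 = -2$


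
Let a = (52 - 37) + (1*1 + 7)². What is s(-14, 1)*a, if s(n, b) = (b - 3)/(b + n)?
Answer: 158/13 ≈ 12.154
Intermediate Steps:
a = 79 (a = 15 + (1 + 7)² = 15 + 8² = 15 + 64 = 79)
s(n, b) = (-3 + b)/(b + n)
s(-14, 1)*a = ((-3 + 1)/(1 - 14))*79 = (-2/(-13))*79 = -1/13*(-2)*79 = (2/13)*79 = 158/13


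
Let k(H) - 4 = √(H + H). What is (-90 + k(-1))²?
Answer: (86 - I*√2)² ≈ 7394.0 - 243.24*I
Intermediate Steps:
k(H) = 4 + √2*√H (k(H) = 4 + √(H + H) = 4 + √(2*H) = 4 + √2*√H)
(-90 + k(-1))² = (-90 + (4 + √2*√(-1)))² = (-90 + (4 + √2*I))² = (-90 + (4 + I*√2))² = (-86 + I*√2)²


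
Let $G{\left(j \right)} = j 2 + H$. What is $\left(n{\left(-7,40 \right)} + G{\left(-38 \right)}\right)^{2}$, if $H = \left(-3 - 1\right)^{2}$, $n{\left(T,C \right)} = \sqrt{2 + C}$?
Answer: $\left(60 - \sqrt{42}\right)^{2} \approx 2864.3$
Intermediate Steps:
$H = 16$ ($H = \left(-4\right)^{2} = 16$)
$G{\left(j \right)} = 16 + 2 j$ ($G{\left(j \right)} = j 2 + 16 = 2 j + 16 = 16 + 2 j$)
$\left(n{\left(-7,40 \right)} + G{\left(-38 \right)}\right)^{2} = \left(\sqrt{2 + 40} + \left(16 + 2 \left(-38\right)\right)\right)^{2} = \left(\sqrt{42} + \left(16 - 76\right)\right)^{2} = \left(\sqrt{42} - 60\right)^{2} = \left(-60 + \sqrt{42}\right)^{2}$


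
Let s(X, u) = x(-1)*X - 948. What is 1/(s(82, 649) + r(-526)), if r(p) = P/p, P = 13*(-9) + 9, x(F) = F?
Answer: -263/270836 ≈ -0.00097107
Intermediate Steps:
s(X, u) = -948 - X (s(X, u) = -X - 948 = -948 - X)
P = -108 (P = -117 + 9 = -108)
r(p) = -108/p
1/(s(82, 649) + r(-526)) = 1/((-948 - 1*82) - 108/(-526)) = 1/((-948 - 82) - 108*(-1/526)) = 1/(-1030 + 54/263) = 1/(-270836/263) = -263/270836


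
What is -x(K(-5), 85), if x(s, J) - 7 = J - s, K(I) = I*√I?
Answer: -92 - 5*I*√5 ≈ -92.0 - 11.18*I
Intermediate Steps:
K(I) = I^(3/2)
x(s, J) = 7 + J - s (x(s, J) = 7 + (J - s) = 7 + J - s)
-x(K(-5), 85) = -(7 + 85 - (-5)^(3/2)) = -(7 + 85 - (-5)*I*√5) = -(7 + 85 + 5*I*√5) = -(92 + 5*I*√5) = -92 - 5*I*√5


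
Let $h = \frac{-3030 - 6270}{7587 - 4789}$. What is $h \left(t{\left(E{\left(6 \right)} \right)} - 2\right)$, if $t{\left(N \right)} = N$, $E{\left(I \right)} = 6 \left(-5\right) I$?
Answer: $\frac{846300}{1399} \approx 604.93$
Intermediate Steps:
$E{\left(I \right)} = - 30 I$
$h = - \frac{4650}{1399}$ ($h = - \frac{9300}{2798} = \left(-9300\right) \frac{1}{2798} = - \frac{4650}{1399} \approx -3.3238$)
$h \left(t{\left(E{\left(6 \right)} \right)} - 2\right) = - \frac{4650 \left(\left(-30\right) 6 - 2\right)}{1399} = - \frac{4650 \left(-180 - 2\right)}{1399} = \left(- \frac{4650}{1399}\right) \left(-182\right) = \frac{846300}{1399}$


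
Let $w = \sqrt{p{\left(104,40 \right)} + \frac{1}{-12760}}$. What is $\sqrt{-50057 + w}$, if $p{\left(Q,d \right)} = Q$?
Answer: $\frac{\sqrt{-509385037700 + 1595 \sqrt{4233254410}}}{3190} \approx 223.71 i$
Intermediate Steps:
$w = \frac{\sqrt{4233254410}}{6380}$ ($w = \sqrt{104 + \frac{1}{-12760}} = \sqrt{104 - \frac{1}{12760}} = \sqrt{\frac{1327039}{12760}} = \frac{\sqrt{4233254410}}{6380} \approx 10.198$)
$\sqrt{-50057 + w} = \sqrt{-50057 + \frac{\sqrt{4233254410}}{6380}}$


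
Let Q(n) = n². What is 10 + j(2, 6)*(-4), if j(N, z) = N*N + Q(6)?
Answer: -150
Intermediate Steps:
j(N, z) = 36 + N² (j(N, z) = N*N + 6² = N² + 36 = 36 + N²)
10 + j(2, 6)*(-4) = 10 + (36 + 2²)*(-4) = 10 + (36 + 4)*(-4) = 10 + 40*(-4) = 10 - 160 = -150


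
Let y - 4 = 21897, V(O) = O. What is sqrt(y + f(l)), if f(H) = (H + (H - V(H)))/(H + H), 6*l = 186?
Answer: 3*sqrt(9734)/2 ≈ 147.99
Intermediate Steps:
l = 31 (l = (1/6)*186 = 31)
y = 21901 (y = 4 + 21897 = 21901)
f(H) = 1/2 (f(H) = (H + (H - H))/(H + H) = (H + 0)/((2*H)) = H*(1/(2*H)) = 1/2)
sqrt(y + f(l)) = sqrt(21901 + 1/2) = sqrt(43803/2) = 3*sqrt(9734)/2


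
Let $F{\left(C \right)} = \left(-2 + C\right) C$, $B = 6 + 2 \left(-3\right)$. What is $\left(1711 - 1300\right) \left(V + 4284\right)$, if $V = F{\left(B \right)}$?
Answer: $1760724$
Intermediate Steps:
$B = 0$ ($B = 6 - 6 = 0$)
$F{\left(C \right)} = C \left(-2 + C\right)$
$V = 0$ ($V = 0 \left(-2 + 0\right) = 0 \left(-2\right) = 0$)
$\left(1711 - 1300\right) \left(V + 4284\right) = \left(1711 - 1300\right) \left(0 + 4284\right) = 411 \cdot 4284 = 1760724$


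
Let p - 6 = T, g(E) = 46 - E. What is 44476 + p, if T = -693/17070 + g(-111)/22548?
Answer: 2853476329291/64149060 ≈ 44482.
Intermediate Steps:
T = -2157629/64149060 (T = -693/17070 + (46 - 1*(-111))/22548 = -693*1/17070 + (46 + 111)*(1/22548) = -231/5690 + 157*(1/22548) = -231/5690 + 157/22548 = -2157629/64149060 ≈ -0.033635)
p = 382736731/64149060 (p = 6 - 2157629/64149060 = 382736731/64149060 ≈ 5.9664)
44476 + p = 44476 + 382736731/64149060 = 2853476329291/64149060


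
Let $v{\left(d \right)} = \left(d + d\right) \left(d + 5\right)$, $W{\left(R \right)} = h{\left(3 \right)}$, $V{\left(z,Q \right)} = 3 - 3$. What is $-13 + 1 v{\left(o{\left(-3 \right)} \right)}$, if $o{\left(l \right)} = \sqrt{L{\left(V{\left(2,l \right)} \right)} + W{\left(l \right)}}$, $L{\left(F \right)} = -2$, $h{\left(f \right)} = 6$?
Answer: $15$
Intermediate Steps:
$V{\left(z,Q \right)} = 0$
$W{\left(R \right)} = 6$
$o{\left(l \right)} = 2$ ($o{\left(l \right)} = \sqrt{-2 + 6} = \sqrt{4} = 2$)
$v{\left(d \right)} = 2 d \left(5 + d\right)$
$-13 + 1 v{\left(o{\left(-3 \right)} \right)} = -13 + 1 \cdot 2 \cdot 2 \left(5 + 2\right) = -13 + 1 \cdot 2 \cdot 2 \cdot 7 = -13 + 1 \cdot 28 = -13 + 28 = 15$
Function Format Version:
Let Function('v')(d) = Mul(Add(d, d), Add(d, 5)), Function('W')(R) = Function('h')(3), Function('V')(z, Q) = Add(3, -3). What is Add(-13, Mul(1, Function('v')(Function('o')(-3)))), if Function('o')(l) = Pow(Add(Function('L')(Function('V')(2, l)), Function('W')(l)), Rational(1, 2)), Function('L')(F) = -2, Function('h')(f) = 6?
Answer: 15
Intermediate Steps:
Function('V')(z, Q) = 0
Function('W')(R) = 6
Function('o')(l) = 2 (Function('o')(l) = Pow(Add(-2, 6), Rational(1, 2)) = Pow(4, Rational(1, 2)) = 2)
Function('v')(d) = Mul(2, d, Add(5, d)) (Function('v')(d) = Mul(Mul(2, d), Add(5, d)) = Mul(2, d, Add(5, d)))
Add(-13, Mul(1, Function('v')(Function('o')(-3)))) = Add(-13, Mul(1, Mul(2, 2, Add(5, 2)))) = Add(-13, Mul(1, Mul(2, 2, 7))) = Add(-13, Mul(1, 28)) = Add(-13, 28) = 15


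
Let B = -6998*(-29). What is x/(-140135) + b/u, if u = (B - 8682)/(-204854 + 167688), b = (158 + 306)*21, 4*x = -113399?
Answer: -10148750596121/5444525020 ≈ -1864.0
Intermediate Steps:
x = -113399/4 (x = (¼)*(-113399) = -113399/4 ≈ -28350.)
B = 202942
b = 9744 (b = 464*21 = 9744)
u = -97130/18583 (u = (202942 - 8682)/(-204854 + 167688) = 194260/(-37166) = 194260*(-1/37166) = -97130/18583 ≈ -5.2268)
x/(-140135) + b/u = -113399/4/(-140135) + 9744/(-97130/18583) = -113399/4*(-1/140135) + 9744*(-18583/97130) = 113399/560540 - 90536376/48565 = -10148750596121/5444525020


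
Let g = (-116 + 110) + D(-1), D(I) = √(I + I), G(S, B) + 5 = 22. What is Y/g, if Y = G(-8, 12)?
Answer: -51/19 - 17*I*√2/38 ≈ -2.6842 - 0.63267*I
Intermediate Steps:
G(S, B) = 17 (G(S, B) = -5 + 22 = 17)
Y = 17
D(I) = √2*√I (D(I) = √(2*I) = √2*√I)
g = -6 + I*√2 (g = (-116 + 110) + √2*√(-1) = -6 + √2*I = -6 + I*√2 ≈ -6.0 + 1.4142*I)
Y/g = 17/(-6 + I*√2)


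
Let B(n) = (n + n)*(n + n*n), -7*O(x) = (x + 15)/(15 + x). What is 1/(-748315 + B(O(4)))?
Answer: -343/256672033 ≈ -1.3363e-6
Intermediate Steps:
O(x) = -1/7 (O(x) = -(x + 15)/(7*(15 + x)) = -(15 + x)/(7*(15 + x)) = -1/7*1 = -1/7)
B(n) = 2*n*(n + n**2) (B(n) = (2*n)*(n + n**2) = 2*n*(n + n**2))
1/(-748315 + B(O(4))) = 1/(-748315 + 2*(-1/7)**2*(1 - 1/7)) = 1/(-748315 + 2*(1/49)*(6/7)) = 1/(-748315 + 12/343) = 1/(-256672033/343) = -343/256672033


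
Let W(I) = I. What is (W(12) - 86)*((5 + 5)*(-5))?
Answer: 3700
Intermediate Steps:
(W(12) - 86)*((5 + 5)*(-5)) = (12 - 86)*((5 + 5)*(-5)) = -740*(-5) = -74*(-50) = 3700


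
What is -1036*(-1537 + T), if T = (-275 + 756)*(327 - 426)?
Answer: 50925616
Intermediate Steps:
T = -47619 (T = 481*(-99) = -47619)
-1036*(-1537 + T) = -1036*(-1537 - 47619) = -1036*(-49156) = 50925616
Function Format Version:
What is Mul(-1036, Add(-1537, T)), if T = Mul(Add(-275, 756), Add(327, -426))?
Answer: 50925616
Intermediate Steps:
T = -47619 (T = Mul(481, -99) = -47619)
Mul(-1036, Add(-1537, T)) = Mul(-1036, Add(-1537, -47619)) = Mul(-1036, -49156) = 50925616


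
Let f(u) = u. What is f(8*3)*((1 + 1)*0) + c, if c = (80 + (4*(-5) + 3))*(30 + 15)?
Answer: 2835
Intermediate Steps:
c = 2835 (c = (80 + (-20 + 3))*45 = (80 - 17)*45 = 63*45 = 2835)
f(8*3)*((1 + 1)*0) + c = (8*3)*((1 + 1)*0) + 2835 = 24*(2*0) + 2835 = 24*0 + 2835 = 0 + 2835 = 2835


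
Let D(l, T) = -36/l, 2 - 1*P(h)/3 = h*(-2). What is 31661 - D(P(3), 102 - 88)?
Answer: 63325/2 ≈ 31663.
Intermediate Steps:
P(h) = 6 + 6*h (P(h) = 6 - 3*h*(-2) = 6 - (-6)*h = 6 + 6*h)
31661 - D(P(3), 102 - 88) = 31661 - (-36)/(6 + 6*3) = 31661 - (-36)/(6 + 18) = 31661 - (-36)/24 = 31661 - 1*(-3/2) = 31661 + 3/2 = 63325/2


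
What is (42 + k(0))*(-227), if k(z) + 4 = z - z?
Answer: -8626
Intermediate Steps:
k(z) = -4 (k(z) = -4 + (z - z) = -4 + 0 = -4)
(42 + k(0))*(-227) = (42 - 4)*(-227) = 38*(-227) = -8626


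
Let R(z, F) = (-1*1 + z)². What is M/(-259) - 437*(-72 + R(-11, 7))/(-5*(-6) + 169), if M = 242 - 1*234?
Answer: -8150768/51541 ≈ -158.14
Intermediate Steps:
R(z, F) = (-1 + z)²
M = 8 (M = 242 - 234 = 8)
M/(-259) - 437*(-72 + R(-11, 7))/(-5*(-6) + 169) = 8/(-259) - 437*(-72 + (-1 - 11)²)/(-5*(-6) + 169) = 8*(-1/259) - 437*(-72 + (-12)²)/(30 + 169) = -8/259 - 437/(199/(-72 + 144)) = -8/259 - 437/(199/72) = -8/259 - 437/(199*(1/72)) = -8/259 - 437/199/72 = -8/259 - 437*72/199 = -8/259 - 31464/199 = -8150768/51541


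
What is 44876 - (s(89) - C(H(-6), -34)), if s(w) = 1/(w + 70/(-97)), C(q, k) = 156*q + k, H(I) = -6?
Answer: 375966981/8563 ≈ 43906.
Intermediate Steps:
C(q, k) = k + 156*q
s(w) = 1/(-70/97 + w) (s(w) = 1/(w + 70*(-1/97)) = 1/(w - 70/97) = 1/(-70/97 + w))
44876 - (s(89) - C(H(-6), -34)) = 44876 - (97/(-70 + 97*89) - (-34 + 156*(-6))) = 44876 - (97/(-70 + 8633) - (-34 - 936)) = 44876 - (97/8563 - 1*(-970)) = 44876 - (97*(1/8563) + 970) = 44876 - (97/8563 + 970) = 44876 - 1*8306207/8563 = 44876 - 8306207/8563 = 375966981/8563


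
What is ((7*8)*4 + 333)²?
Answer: 310249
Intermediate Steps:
((7*8)*4 + 333)² = (56*4 + 333)² = (224 + 333)² = 557² = 310249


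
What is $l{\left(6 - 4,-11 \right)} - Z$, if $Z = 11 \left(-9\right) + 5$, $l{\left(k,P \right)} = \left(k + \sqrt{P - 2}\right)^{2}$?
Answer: $85 + 4 i \sqrt{13} \approx 85.0 + 14.422 i$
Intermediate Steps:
$l{\left(k,P \right)} = \left(k + \sqrt{-2 + P}\right)^{2}$
$Z = -94$ ($Z = -99 + 5 = -94$)
$l{\left(6 - 4,-11 \right)} - Z = \left(\left(6 - 4\right) + \sqrt{-2 - 11}\right)^{2} - -94 = \left(2 + \sqrt{-13}\right)^{2} + 94 = \left(2 + i \sqrt{13}\right)^{2} + 94 = 94 + \left(2 + i \sqrt{13}\right)^{2}$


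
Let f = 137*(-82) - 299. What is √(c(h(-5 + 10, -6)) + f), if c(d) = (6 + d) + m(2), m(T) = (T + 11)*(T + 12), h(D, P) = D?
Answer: 18*I*√35 ≈ 106.49*I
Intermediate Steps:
m(T) = (11 + T)*(12 + T)
f = -11533 (f = -11234 - 299 = -11533)
c(d) = 188 + d (c(d) = (6 + d) + (132 + 2² + 23*2) = (6 + d) + (132 + 4 + 46) = (6 + d) + 182 = 188 + d)
√(c(h(-5 + 10, -6)) + f) = √((188 + (-5 + 10)) - 11533) = √((188 + 5) - 11533) = √(193 - 11533) = √(-11340) = 18*I*√35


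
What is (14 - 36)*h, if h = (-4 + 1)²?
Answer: -198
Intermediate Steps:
h = 9 (h = (-3)² = 9)
(14 - 36)*h = (14 - 36)*9 = -22*9 = -198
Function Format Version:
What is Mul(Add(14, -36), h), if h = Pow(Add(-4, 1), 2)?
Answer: -198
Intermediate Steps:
h = 9 (h = Pow(-3, 2) = 9)
Mul(Add(14, -36), h) = Mul(Add(14, -36), 9) = Mul(-22, 9) = -198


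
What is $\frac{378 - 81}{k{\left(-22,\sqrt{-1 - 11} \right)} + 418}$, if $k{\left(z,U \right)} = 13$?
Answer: $\frac{297}{431} \approx 0.6891$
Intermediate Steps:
$\frac{378 - 81}{k{\left(-22,\sqrt{-1 - 11} \right)} + 418} = \frac{378 - 81}{13 + 418} = \frac{297}{431}$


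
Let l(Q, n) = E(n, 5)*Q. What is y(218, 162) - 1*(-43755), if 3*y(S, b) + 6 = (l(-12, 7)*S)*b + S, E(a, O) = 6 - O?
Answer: -292315/3 ≈ -97438.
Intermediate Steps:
l(Q, n) = Q (l(Q, n) = (6 - 1*5)*Q = (6 - 5)*Q = 1*Q = Q)
y(S, b) = -2 + S/3 - 4*S*b (y(S, b) = -2 + ((-12*S)*b + S)/3 = -2 + (-12*S*b + S)/3 = -2 + (S - 12*S*b)/3 = -2 + (S/3 - 4*S*b) = -2 + S/3 - 4*S*b)
y(218, 162) - 1*(-43755) = (-2 + (1/3)*218 - 4*218*162) - 1*(-43755) = (-2 + 218/3 - 141264) + 43755 = -423580/3 + 43755 = -292315/3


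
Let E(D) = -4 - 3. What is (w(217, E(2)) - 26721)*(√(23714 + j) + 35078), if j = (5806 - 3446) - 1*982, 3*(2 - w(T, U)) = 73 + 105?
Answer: -2817991130/3 - 160670*√697 ≈ -9.4357e+8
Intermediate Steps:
E(D) = -7
w(T, U) = -172/3 (w(T, U) = 2 - (73 + 105)/3 = 2 - ⅓*178 = 2 - 178/3 = -172/3)
j = 1378 (j = 2360 - 982 = 1378)
(w(217, E(2)) - 26721)*(√(23714 + j) + 35078) = (-172/3 - 26721)*(√(23714 + 1378) + 35078) = -80335*(√25092 + 35078)/3 = -80335*(6*√697 + 35078)/3 = -80335*(35078 + 6*√697)/3 = -2817991130/3 - 160670*√697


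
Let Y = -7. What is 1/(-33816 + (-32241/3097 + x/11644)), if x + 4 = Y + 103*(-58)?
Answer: -36061468/1219848551637 ≈ -2.9562e-5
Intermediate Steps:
x = -5985 (x = -4 + (-7 + 103*(-58)) = -4 + (-7 - 5974) = -4 - 5981 = -5985)
1/(-33816 + (-32241/3097 + x/11644)) = 1/(-33816 + (-32241/3097 - 5985/11644)) = 1/(-33816 - 393949749/36061468) = 1/(-1219848551637/36061468) = -36061468/1219848551637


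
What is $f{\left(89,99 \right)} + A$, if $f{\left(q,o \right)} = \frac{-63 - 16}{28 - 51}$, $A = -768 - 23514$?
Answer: $- \frac{558407}{23} \approx -24279.0$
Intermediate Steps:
$A = -24282$ ($A = -768 - 23514 = -24282$)
$f{\left(q,o \right)} = \frac{79}{23}$ ($f{\left(q,o \right)} = - \frac{79}{-23} = \left(-79\right) \left(- \frac{1}{23}\right) = \frac{79}{23}$)
$f{\left(89,99 \right)} + A = \frac{79}{23} - 24282 = - \frac{558407}{23}$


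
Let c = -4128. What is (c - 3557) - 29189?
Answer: -36874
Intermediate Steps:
(c - 3557) - 29189 = (-4128 - 3557) - 29189 = -7685 - 29189 = -36874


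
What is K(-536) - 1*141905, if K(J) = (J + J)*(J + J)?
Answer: 1007279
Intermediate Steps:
K(J) = 4*J**2 (K(J) = (2*J)*(2*J) = 4*J**2)
K(-536) - 1*141905 = 4*(-536)**2 - 1*141905 = 4*287296 - 141905 = 1149184 - 141905 = 1007279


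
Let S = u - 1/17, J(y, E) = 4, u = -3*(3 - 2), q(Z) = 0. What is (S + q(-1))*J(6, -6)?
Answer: -208/17 ≈ -12.235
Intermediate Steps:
u = -3 (u = -3*1 = -3)
S = -52/17 (S = -3 - 1/17 = -52/17 ≈ -3.0588)
(S + q(-1))*J(6, -6) = (-52/17 + 0)*4 = -52/17*4 = -208/17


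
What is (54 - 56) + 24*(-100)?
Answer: -2402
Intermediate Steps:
(54 - 56) + 24*(-100) = -2 - 2400 = -2402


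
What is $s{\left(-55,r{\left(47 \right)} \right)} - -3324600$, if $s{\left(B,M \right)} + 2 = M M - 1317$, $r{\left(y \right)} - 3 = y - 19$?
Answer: $3324242$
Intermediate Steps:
$r{\left(y \right)} = -16 + y$ ($r{\left(y \right)} = 3 + \left(y - 19\right) = 3 + \left(-19 + y\right) = -16 + y$)
$s{\left(B,M \right)} = -1319 + M^{2}$ ($s{\left(B,M \right)} = -2 + \left(M M - 1317\right) = -2 + \left(M^{2} - 1317\right) = -2 + \left(-1317 + M^{2}\right) = -1319 + M^{2}$)
$s{\left(-55,r{\left(47 \right)} \right)} - -3324600 = \left(-1319 + \left(-16 + 47\right)^{2}\right) - -3324600 = \left(-1319 + 31^{2}\right) + 3324600 = \left(-1319 + 961\right) + 3324600 = -358 + 3324600 = 3324242$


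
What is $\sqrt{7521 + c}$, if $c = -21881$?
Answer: $2 i \sqrt{3590} \approx 119.83 i$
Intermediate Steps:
$\sqrt{7521 + c} = \sqrt{7521 - 21881} = \sqrt{-14360} = 2 i \sqrt{3590}$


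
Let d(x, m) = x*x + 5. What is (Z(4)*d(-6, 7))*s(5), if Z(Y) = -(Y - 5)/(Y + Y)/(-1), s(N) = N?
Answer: -205/8 ≈ -25.625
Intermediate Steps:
Z(Y) = (-5 + Y)/(2*Y) (Z(Y) = -(-5 + Y)/((2*Y))*(-1) = -(-5 + Y)*(1/(2*Y))*(-1) = -(-5 + Y)/(2*Y)*(-1) = -(-1)*(-5 + Y)/(2*Y) = (-5 + Y)/(2*Y))
d(x, m) = 5 + x² (d(x, m) = x² + 5 = 5 + x²)
(Z(4)*d(-6, 7))*s(5) = (((½)*(-5 + 4)/4)*(5 + (-6)²))*5 = (((½)*(¼)*(-1))*(5 + 36))*5 = -⅛*41*5 = -41/8*5 = -205/8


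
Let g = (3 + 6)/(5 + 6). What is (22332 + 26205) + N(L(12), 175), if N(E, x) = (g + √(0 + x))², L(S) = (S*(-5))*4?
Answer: 5894233/121 + 90*√7/11 ≈ 48734.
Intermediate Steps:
g = 9/11 ≈ 0.81818
L(S) = -20*S (L(S) = -5*S*4 = -20*S)
N(E, x) = (9/11 + √x)² (N(E, x) = (9/11 + √(0 + x))² = (9/11 + √x)²)
(22332 + 26205) + N(L(12), 175) = (22332 + 26205) + (9 + 11*√175)²/121 = 48537 + (9 + 11*(5*√7))²/121 = 48537 + (9 + 55*√7)²/121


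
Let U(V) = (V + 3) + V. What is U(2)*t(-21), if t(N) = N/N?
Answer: 7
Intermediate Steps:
U(V) = 3 + 2*V (U(V) = (3 + V) + V = 3 + 2*V)
t(N) = 1
U(2)*t(-21) = (3 + 2*2)*1 = (3 + 4)*1 = 7*1 = 7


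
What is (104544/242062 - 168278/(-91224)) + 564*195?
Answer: 607153415258333/5520465972 ≈ 1.0998e+5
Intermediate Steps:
(104544/242062 - 168278/(-91224)) + 564*195 = (104544*(1/242062) - 168278*(-1/91224)) + 109980 = (52272/121031 + 84139/45612) + 109980 = 12567657773/5520465972 + 109980 = 607153415258333/5520465972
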